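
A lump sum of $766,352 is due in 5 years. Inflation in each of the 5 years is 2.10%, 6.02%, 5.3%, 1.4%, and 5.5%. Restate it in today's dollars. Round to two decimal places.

$628,486.52

Price-level factor over 5 years: 1.0210 × 1.0602 × 1.053 × 1.014 × 1.055 ≈ 1.2193610768.
Purchasing power today: $766,352 divided by that factor.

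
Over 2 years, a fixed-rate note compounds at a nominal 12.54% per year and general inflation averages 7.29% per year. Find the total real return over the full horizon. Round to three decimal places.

The annual real rate is (1+12.54%)/(1+7.29%) − 1 = 4.8933%.
Compounded over 2 years: (1 + 0.048933)^2 − 1 ≈ 0.10026.

10.026%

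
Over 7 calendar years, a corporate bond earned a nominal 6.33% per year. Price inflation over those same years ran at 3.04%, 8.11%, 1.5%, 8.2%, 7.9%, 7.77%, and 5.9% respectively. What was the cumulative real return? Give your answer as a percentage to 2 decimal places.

2.00%

Cumulative inflation factor: 1.0304 × 1.0811 × 1.015 × 1.082 × 1.079 × 1.0777 × 1.059 ≈ 1.50654.
Nominal growth factor: 1.53671. Real growth factor = 1.53671 / 1.50654 ≈ 1.02002.
Total real return ≈ 2.0024%.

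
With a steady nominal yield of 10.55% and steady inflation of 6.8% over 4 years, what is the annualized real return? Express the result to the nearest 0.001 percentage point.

3.511%

With constant rates the annual real return is the same each year: (1+10.55%)/(1+6.8%) − 1 = 0.03511.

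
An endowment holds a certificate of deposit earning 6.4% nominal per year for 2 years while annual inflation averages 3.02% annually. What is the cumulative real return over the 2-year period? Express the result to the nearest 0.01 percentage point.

6.67%

The annual real rate is (1+6.4%)/(1+3.02%) − 1 = 3.2809%.
Compounded over 2 years: (1 + 0.032809)^2 − 1 ≈ 0.06669.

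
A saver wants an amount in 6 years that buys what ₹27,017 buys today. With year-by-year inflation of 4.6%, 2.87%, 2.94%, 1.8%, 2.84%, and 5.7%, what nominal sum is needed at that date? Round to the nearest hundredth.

₹33,115.14

Cumulative price-level factor: 1.046 × 1.0287 × 1.0294 × 1.018 × 1.0284 × 1.057 ≈ 1.2257147760.
Multiplying ₹27,017 by the price-level factor gives the future nominal sum.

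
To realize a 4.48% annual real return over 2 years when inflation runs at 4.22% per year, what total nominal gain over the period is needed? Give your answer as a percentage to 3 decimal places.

18.568%

Required annual nominal rate: (1+4.48%)(1+4.22%) − 1 = 8.889056%.
Cumulative over 2 years: (1 + 0.08889056)^2 − 1 ≈ 0.18568.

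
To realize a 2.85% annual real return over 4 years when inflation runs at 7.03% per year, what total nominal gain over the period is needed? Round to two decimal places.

46.84%

Required annual nominal rate: (1+2.85%)(1+7.03%) − 1 = 10.080355%.
Cumulative over 4 years: (1 + 0.10080355)^4 − 1 ≈ 0.46838.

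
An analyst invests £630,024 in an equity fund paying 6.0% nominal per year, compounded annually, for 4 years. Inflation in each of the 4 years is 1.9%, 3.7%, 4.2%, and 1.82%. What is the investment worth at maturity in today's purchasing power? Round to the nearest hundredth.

£709,458.18

Nominal value at maturity: £630,024 × (1 + 6.0%)^4 ≈ £795,390.78.
Price-level factor over 4 years: 1.019 × 1.037 × 1.042 × 1.0182 ≈ 1.1211242644.
Dividing the nominal maturity value by the price-level factor gives the value in today's money.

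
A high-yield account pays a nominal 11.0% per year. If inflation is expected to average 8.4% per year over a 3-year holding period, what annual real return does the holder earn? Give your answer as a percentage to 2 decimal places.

2.40%

With constant rates the annual real return is the same each year: (1+11.0%)/(1+8.4%) − 1 = 0.02399.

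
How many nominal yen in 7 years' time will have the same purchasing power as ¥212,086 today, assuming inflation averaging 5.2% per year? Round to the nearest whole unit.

¥302,428

Cumulative price-level factor: (1+5.2%)^7 ≈ 1.4259693103.
Multiplying ¥212,086 by the price-level factor gives the future nominal sum.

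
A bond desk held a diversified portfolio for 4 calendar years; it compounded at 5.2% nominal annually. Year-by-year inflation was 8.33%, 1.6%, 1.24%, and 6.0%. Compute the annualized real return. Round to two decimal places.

0.91%

Cumulative inflation factor: 1.0833 × 1.016 × 1.0124 × 1.060 ≈ 1.18114.
Nominal growth factor: 1.22479. Real growth factor = 1.22479 / 1.18114 ≈ 1.03696.
Annualized: 1.03696^(1/4) − 1 ≈ 0.00911.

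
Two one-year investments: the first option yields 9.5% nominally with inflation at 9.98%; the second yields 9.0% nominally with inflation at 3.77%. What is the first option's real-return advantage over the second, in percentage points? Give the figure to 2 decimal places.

The first option real return: 1.095/1.0998 − 1 = -0.436%.
The second real return: 1.090/1.0377 − 1 = 5.040%.
Difference: -0.436 − 5.040 = -5.476 pp.

-5.48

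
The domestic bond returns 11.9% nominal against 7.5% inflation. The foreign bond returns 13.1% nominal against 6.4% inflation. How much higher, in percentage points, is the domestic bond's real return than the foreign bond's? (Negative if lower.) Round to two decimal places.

-2.20

The domestic bond real return: 1.119/1.075 − 1 = 4.093%.
The foreign bond real return: 1.131/1.064 − 1 = 6.297%.
Difference: 4.093 − 6.297 = -2.204 pp.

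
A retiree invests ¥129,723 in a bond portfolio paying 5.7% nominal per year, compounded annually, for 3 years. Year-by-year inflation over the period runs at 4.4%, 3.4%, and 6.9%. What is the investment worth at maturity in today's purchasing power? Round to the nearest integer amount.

Nominal value at maturity: ¥129,723 × (1 + 5.7%)^3 ≈ ¥153,194.
Price-level factor over 3 years: 1.044 × 1.034 × 1.069 = 1.153981224.
Dividing the nominal maturity value by the price-level factor gives the value in today's money.

¥132,753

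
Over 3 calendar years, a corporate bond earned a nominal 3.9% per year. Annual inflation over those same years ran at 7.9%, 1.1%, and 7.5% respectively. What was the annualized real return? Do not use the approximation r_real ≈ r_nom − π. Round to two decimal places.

Cumulative inflation factor: 1.079 × 1.011 × 1.075 ≈ 1.17268.
Nominal growth factor: 1.12162. Real growth factor = 1.12162 / 1.17268 ≈ 0.95646.
Annualized: 0.95646^(1/3) − 1 ≈ -0.01473.

-1.47%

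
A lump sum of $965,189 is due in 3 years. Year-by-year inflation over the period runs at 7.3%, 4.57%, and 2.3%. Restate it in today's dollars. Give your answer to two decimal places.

$840,872.02

Price-level factor over 3 years: 1.073 × 1.0457 × 1.023 = 1.1478429303.
Purchasing power today: $965,189 divided by that factor.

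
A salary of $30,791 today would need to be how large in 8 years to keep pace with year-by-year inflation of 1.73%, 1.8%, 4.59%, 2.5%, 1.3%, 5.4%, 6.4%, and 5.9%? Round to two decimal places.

Cumulative price-level factor: 1.0173 × 1.018 × 1.0459 × 1.025 × 1.013 × 1.054 × 1.064 × 1.059 ≈ 1.3356679199.
Multiplying $30,791 by the price-level factor gives the future nominal sum.

$41,126.55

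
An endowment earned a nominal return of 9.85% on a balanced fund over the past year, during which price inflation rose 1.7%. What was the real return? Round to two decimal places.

8.01%

Real return via the Fisher equation: (1 + 9.85%)/(1 + 1.7%) − 1 = 1.0985/1.017 − 1 ≈ 0.08014.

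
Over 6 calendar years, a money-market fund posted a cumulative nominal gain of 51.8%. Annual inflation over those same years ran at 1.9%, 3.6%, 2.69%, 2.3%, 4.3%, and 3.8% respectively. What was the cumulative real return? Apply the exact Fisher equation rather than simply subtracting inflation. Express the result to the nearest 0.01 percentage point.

Cumulative inflation factor: 1.019 × 1.036 × 1.0269 × 1.023 × 1.043 × 1.038 ≈ 1.20066.
Nominal growth factor: 1.51800. Real growth factor = 1.51800 / 1.20066 ≈ 1.26431.
Total real return ≈ 26.4307%.

26.43%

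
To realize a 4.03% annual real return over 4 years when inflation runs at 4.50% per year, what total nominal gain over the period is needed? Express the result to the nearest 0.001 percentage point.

Required annual nominal rate: (1+4.03%)(1+4.50%) − 1 = 8.71135%.
Cumulative over 4 years: (1 + 0.0871135)^4 − 1 ≈ 0.39669.

39.669%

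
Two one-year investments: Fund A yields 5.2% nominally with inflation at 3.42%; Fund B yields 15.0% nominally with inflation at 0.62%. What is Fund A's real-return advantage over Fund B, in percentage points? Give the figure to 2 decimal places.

Fund A real return: 1.052/1.0342 − 1 = 1.721%.
Fund B real return: 1.150/1.0062 − 1 = 14.291%.
Difference: 1.721 − 14.291 = -12.570 pp.

-12.57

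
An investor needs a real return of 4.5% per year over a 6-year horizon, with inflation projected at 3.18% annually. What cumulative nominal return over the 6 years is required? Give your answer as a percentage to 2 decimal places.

Required annual nominal rate: (1+4.5%)(1+3.18%) − 1 = 7.8231%.
Cumulative over 6 years: (1 + 0.078231)^6 − 1 ≈ 0.57134.

57.13%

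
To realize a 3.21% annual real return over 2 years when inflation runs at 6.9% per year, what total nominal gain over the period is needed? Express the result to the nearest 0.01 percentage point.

Required annual nominal rate: (1+3.21%)(1+6.9%) − 1 = 10.33149%.
Cumulative over 2 years: (1 + 0.1033149)^2 − 1 ≈ 0.21730.

21.73%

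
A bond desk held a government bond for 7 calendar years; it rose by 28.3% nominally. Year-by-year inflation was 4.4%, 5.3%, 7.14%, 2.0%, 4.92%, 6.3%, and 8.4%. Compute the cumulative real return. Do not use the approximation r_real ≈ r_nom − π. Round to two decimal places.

-11.67%

Cumulative inflation factor: 1.044 × 1.053 × 1.0714 × 1.020 × 1.0492 × 1.063 × 1.084 ≈ 1.45245.
Nominal growth factor: 1.28300. Real growth factor = 1.28300 / 1.45245 ≈ 0.88333.
Total real return ≈ -11.6666%.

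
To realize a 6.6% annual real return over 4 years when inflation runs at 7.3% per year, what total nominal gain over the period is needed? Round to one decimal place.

Required annual nominal rate: (1+6.6%)(1+7.3%) − 1 = 14.3818%.
Cumulative over 4 years: (1 + 0.143818)^4 − 1 ≈ 0.71170.

71.2%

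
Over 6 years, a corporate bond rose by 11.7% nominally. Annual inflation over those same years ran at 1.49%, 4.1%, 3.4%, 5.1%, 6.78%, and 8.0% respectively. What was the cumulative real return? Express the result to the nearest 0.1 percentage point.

-15.6%

Cumulative inflation factor: 1.0149 × 1.041 × 1.034 × 1.051 × 1.0678 × 1.080 ≈ 1.32407.
Nominal growth factor: 1.11700. Real growth factor = 1.11700 / 1.32407 ≈ 0.84361.
Total real return ≈ -15.6389%.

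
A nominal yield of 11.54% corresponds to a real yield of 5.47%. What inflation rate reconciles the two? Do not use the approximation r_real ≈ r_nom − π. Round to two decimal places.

5.76%

From (1+r_nom) = (1+r_real)(1+π), we get 1+π = (1 + 11.54%)/(1 + 5.47%) = 1.1154/1.0547 ≈ 1.05755.
So π ≈ 5.7552%.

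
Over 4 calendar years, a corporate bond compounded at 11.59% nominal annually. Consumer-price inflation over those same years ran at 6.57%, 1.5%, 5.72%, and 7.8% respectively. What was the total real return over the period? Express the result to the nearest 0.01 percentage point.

Cumulative inflation factor: 1.0657 × 1.015 × 1.0572 × 1.078 ≈ 1.23276.
Nominal growth factor: 1.55060. Real growth factor = 1.55060 / 1.23276 ≈ 1.25784.
Total real return ≈ 25.7836%.

25.78%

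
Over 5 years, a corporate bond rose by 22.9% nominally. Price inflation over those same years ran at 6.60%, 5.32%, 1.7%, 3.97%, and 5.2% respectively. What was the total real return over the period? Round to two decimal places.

-1.59%

Cumulative inflation factor: 1.0660 × 1.0532 × 1.017 × 1.0397 × 1.052 ≈ 1.24886.
Nominal growth factor: 1.22900. Real growth factor = 1.22900 / 1.24886 ≈ 0.98410.
Total real return ≈ -1.5900%.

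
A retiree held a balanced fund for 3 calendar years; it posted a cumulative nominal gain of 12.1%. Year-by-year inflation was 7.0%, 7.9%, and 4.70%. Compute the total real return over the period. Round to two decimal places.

Cumulative inflation factor: 1.070 × 1.079 × 1.0470 ≈ 1.20879.
Nominal growth factor: 1.12100. Real growth factor = 1.12100 / 1.20879 ≈ 0.92737.
Total real return ≈ -7.2629%.

-7.26%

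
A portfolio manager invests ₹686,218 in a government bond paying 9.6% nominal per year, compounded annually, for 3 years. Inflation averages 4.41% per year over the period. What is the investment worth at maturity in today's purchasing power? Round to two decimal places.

₹793,720.29

Nominal value at maturity: ₹686,218 × (1 + 9.6%)^3 ≈ ₹903,428.46.
Price-level factor over 3 years: (1 + 4.41%)^3 ≈ 1.1382201961.
Dividing the nominal maturity value by the price-level factor gives the value in today's money.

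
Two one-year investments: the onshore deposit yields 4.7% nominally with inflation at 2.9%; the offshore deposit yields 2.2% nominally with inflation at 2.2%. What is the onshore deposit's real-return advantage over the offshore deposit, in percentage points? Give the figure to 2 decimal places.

The onshore deposit real return: 1.047/1.029 − 1 = 1.749%.
The offshore deposit real return: 1.022/1.022 − 1 = 0.000%.
Difference: 1.749 − 0.000 = 1.749 pp.

1.75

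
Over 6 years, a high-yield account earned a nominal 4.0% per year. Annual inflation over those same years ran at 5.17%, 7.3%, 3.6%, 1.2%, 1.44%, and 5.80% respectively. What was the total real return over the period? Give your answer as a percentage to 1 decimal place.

-0.4%

Cumulative inflation factor: 1.0517 × 1.073 × 1.036 × 1.012 × 1.0144 × 1.0580 ≈ 1.26977.
Nominal growth factor: 1.26532. Real growth factor = 1.26532 / 1.26977 ≈ 0.99649.
Total real return ≈ -0.3509%.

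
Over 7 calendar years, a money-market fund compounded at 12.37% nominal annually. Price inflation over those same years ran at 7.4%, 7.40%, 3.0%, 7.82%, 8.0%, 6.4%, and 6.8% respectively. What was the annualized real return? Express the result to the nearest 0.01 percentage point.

5.34%

Cumulative inflation factor: 1.074 × 1.0740 × 1.030 × 1.0782 × 1.080 × 1.064 × 1.068 ≈ 1.57211.
Nominal growth factor: 2.26231. Real growth factor = 2.26231 / 1.57211 ≈ 1.43903.
Annualized: 1.43903^(1/7) − 1 ≈ 0.05337.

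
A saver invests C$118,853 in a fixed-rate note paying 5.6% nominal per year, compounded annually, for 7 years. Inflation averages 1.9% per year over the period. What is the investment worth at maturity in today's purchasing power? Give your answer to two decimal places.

Nominal value at maturity: C$118,853 × (1 + 5.6%)^7 ≈ C$174,043.41.
Price-level factor over 7 years: (1 + 1.9%)^7 ≈ 1.1408256786.
Dividing the nominal maturity value by the price-level factor gives the value in today's money.

C$152,559.16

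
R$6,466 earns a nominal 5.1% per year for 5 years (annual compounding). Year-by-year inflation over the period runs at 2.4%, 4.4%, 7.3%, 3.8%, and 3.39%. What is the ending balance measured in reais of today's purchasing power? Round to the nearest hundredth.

R$6,735.55

Nominal value at maturity: R$6,466 × (1 + 5.1%)^5 ≈ R$8,291.81.
Price-level factor over 5 years: 1.024 × 1.044 × 1.073 × 1.038 × 1.0339 ≈ 1.2310510591.
Dividing the nominal maturity value by the price-level factor gives the value in today's money.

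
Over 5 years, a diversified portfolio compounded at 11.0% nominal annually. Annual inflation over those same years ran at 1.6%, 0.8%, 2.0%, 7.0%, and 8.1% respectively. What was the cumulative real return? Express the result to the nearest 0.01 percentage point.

39.46%

Cumulative inflation factor: 1.016 × 1.008 × 1.020 × 1.070 × 1.081 ≈ 1.20827.
Nominal growth factor: 1.68506. Real growth factor = 1.68506 / 1.20827 ≈ 1.39460.
Total real return ≈ 39.4604%.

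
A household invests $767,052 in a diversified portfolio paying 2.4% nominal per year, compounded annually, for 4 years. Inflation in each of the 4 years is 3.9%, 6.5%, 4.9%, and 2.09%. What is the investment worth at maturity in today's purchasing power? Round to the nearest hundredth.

Nominal value at maturity: $767,052 × (1 + 2.4%)^4 ≈ $843,382.59.
Price-level factor over 4 years: 1.039 × 1.065 × 1.049 × 1.0209 ≈ 1.1850149990.
The maturity value deflated by that factor is the answer in today's purchasing power.

$711,706.26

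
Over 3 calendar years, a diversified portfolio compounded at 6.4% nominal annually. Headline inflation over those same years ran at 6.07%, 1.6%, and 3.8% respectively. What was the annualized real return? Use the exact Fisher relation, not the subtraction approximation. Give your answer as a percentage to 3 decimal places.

2.498%

Cumulative inflation factor: 1.0607 × 1.016 × 1.038 ≈ 1.11862.
Nominal growth factor: 1.20455. Real growth factor = 1.20455 / 1.11862 ≈ 1.07682.
Annualized: 1.07682^(1/3) − 1 ≈ 0.02498.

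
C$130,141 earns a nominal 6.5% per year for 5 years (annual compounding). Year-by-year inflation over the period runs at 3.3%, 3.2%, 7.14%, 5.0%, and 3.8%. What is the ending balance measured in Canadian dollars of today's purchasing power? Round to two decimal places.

C$143,233.26

Nominal value at maturity: C$130,141 × (1 + 6.5%)^5 ≈ C$178,304.45.
Price-level factor over 5 years: 1.033 × 1.032 × 1.0714 × 1.050 × 1.038 ≈ 1.2448536970.
Dividing the nominal maturity value by the price-level factor gives the value in today's money.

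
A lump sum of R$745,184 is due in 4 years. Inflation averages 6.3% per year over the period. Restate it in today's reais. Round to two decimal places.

R$583,620.40

Price-level factor over 4 years: (1 + 6.3%)^4 ≈ 1.2768299410.
Purchasing power today: R$745,184 divided by that factor.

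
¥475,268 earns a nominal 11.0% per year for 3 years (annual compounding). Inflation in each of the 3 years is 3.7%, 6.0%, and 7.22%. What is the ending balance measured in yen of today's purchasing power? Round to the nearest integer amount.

¥551,502

Nominal value at maturity: ¥475,268 × (1 + 11.0%)^3 ≈ ¥649,991.
Price-level factor over 3 years: 1.037 × 1.060 × 1.0722 = 1.178583684.
The maturity value deflated by that factor is the answer in today's purchasing power.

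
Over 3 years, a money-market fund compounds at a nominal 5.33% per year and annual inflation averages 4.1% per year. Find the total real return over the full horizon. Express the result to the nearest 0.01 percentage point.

The annual real rate is (1+5.33%)/(1+4.1%) − 1 = 1.1816%.
Compounded over 3 years: (1 + 0.011816)^3 − 1 ≈ 0.03587.

3.59%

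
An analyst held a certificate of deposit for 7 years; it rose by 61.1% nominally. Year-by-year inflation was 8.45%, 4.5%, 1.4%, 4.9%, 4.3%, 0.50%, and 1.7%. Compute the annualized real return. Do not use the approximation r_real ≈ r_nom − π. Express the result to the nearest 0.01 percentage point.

3.28%

Cumulative inflation factor: 1.0845 × 1.045 × 1.014 × 1.049 × 1.043 × 1.0050 × 1.017 ≈ 1.28508.
Nominal growth factor: 1.61100. Real growth factor = 1.61100 / 1.28508 ≈ 1.25362.
Annualized: 1.25362^(1/7) − 1 ≈ 0.03282.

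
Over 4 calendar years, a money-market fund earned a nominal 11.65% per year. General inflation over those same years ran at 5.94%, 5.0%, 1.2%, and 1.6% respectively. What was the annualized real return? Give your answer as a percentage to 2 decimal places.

7.96%

Cumulative inflation factor: 1.0594 × 1.050 × 1.012 × 1.016 ≈ 1.14373.
Nominal growth factor: 1.55394. Real growth factor = 1.55394 / 1.14373 ≈ 1.35866.
Annualized: 1.35866^(1/4) − 1 ≈ 0.07964.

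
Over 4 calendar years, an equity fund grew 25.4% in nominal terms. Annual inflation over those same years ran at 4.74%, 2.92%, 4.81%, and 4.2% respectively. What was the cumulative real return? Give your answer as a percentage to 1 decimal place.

Cumulative inflation factor: 1.0474 × 1.0292 × 1.0481 × 1.042 ≈ 1.17729.
Nominal growth factor: 1.25400. Real growth factor = 1.25400 / 1.17729 ≈ 1.06516.
Total real return ≈ 6.5160%.

6.5%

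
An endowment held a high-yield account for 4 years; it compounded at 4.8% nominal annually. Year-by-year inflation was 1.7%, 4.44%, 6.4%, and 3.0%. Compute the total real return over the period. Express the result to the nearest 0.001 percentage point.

Cumulative inflation factor: 1.017 × 1.0444 × 1.064 × 1.030 ≈ 1.16404.
Nominal growth factor: 1.20627. Real growth factor = 1.20627 / 1.16404 ≈ 1.03628.
Total real return ≈ 3.6283%.

3.628%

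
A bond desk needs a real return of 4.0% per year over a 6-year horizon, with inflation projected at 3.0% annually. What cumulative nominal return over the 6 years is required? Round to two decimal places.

Required annual nominal rate: (1+4.0%)(1+3.0%) − 1 = 7.12%.
Cumulative over 6 years: (1 + 0.0712)^6 − 1 ≈ 0.51086.

51.09%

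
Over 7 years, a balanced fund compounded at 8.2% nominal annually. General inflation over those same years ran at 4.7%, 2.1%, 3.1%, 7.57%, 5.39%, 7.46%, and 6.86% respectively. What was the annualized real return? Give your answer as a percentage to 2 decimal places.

Cumulative inflation factor: 1.047 × 1.021 × 1.031 × 1.0757 × 1.0539 × 1.0746 × 1.0686 ≈ 1.43477.
Nominal growth factor: 1.73616. Real growth factor = 1.73616 / 1.43477 ≈ 1.21006.
Annualized: 1.21006^(1/7) − 1 ≈ 0.02761.

2.76%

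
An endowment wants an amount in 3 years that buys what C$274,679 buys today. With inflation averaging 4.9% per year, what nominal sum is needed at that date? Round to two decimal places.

C$317,067.64

Cumulative price-level factor: (1+4.9%)^3 = 1.154320649.
Multiplying C$274,679 by the price-level factor gives the future nominal sum.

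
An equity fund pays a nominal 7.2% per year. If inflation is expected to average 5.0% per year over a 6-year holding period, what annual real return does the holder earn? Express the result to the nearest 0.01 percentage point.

2.10%

With constant rates the annual real return is the same each year: (1+7.2%)/(1+5.0%) − 1 = 0.02095.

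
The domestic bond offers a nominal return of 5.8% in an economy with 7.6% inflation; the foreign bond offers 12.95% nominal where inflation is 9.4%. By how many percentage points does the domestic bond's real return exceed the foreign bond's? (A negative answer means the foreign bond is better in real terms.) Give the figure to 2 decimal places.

-4.92

The domestic bond real return: 1.058/1.076 − 1 = -1.673%.
The foreign bond real return: 1.1295/1.094 − 1 = 3.245%.
Difference: -1.673 − 3.245 = -4.918 pp.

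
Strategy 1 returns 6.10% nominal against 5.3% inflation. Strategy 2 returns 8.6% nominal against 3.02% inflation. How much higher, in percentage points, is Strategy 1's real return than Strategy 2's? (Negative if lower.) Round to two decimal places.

-4.66

Strategy 1 real return: 1.0610/1.053 − 1 = 0.760%.
Strategy 2 real return: 1.086/1.0302 − 1 = 5.416%.
Difference: 0.760 − 5.416 = -4.656 pp.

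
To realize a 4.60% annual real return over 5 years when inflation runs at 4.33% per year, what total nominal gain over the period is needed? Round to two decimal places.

Required annual nominal rate: (1+4.60%)(1+4.33%) − 1 = 9.12918%.
Cumulative over 5 years: (1 + 0.0912918)^5 − 1 ≈ 0.54776.

54.78%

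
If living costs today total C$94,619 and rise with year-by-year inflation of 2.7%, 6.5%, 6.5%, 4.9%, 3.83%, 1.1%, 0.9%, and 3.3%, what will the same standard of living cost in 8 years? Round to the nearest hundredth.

Cumulative price-level factor: 1.027 × 1.065 × 1.065 × 1.049 × 1.0383 × 1.011 × 1.009 × 1.033 ≈ 1.3369360828.
The nominal amount required is C$94,619 scaled up by that factor.

C$126,499.56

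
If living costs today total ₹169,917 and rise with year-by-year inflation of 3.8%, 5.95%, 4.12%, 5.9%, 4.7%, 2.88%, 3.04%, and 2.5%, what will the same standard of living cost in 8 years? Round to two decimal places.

Cumulative price-level factor: 1.038 × 1.0595 × 1.0412 × 1.059 × 1.047 × 1.0288 × 1.0304 × 1.025 ≈ 1.3795447309.
Multiplying ₹169,917 by the price-level factor gives the future nominal sum.

₹234,408.10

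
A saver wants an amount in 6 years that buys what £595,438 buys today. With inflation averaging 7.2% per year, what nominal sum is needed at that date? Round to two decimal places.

Cumulative price-level factor: (1+7.2%)^6 ≈ 1.5176398167.
Multiplying £595,438 by the price-level factor gives the future nominal sum.

£903,660.42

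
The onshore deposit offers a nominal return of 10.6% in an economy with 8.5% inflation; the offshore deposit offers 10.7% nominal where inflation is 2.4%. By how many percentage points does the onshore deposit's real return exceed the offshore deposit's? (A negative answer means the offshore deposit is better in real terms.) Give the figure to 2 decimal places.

The onshore deposit real return: 1.106/1.085 − 1 = 1.935%.
The offshore deposit real return: 1.107/1.024 − 1 = 8.105%.
Difference: 1.935 − 8.105 = -6.170 pp.

-6.17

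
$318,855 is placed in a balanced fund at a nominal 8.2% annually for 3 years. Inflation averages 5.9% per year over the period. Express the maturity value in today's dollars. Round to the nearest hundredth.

$340,084.73

Nominal value at maturity: $318,855 × (1 + 8.2%)^3 ≈ $403,901.08.
Price-level factor over 3 years: (1 + 5.9%)^3 = 1.187648379.
Dividing the nominal maturity value by the price-level factor gives the value in today's money.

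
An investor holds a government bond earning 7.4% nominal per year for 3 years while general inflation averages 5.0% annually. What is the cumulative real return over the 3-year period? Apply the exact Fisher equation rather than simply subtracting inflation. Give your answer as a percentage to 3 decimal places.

The annual real rate is (1+7.4%)/(1+5.0%) − 1 = 2.2857%.
Compounded over 3 years: (1 + 0.022857)^3 − 1 ≈ 0.07015.

7.015%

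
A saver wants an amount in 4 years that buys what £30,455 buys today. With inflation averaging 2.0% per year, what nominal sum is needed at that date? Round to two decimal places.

£32,965.47

Cumulative price-level factor: (1+2.0%)^4 = 1.08243216.
Multiplying £30,455 by the price-level factor gives the future nominal sum.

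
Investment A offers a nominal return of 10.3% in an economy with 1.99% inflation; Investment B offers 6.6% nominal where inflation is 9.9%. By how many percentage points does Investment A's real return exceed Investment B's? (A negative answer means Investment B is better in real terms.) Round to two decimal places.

Investment A real return: 1.103/1.0199 − 1 = 8.148%.
Investment B real return: 1.066/1.099 − 1 = -3.003%.
Difference: 8.148 − (-3.003) = 11.151 pp.

11.15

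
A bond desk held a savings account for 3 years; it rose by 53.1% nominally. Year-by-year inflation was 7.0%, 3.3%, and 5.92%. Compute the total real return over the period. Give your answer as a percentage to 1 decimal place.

30.8%

Cumulative inflation factor: 1.070 × 1.033 × 1.0592 ≈ 1.17074.
Nominal growth factor: 1.53100. Real growth factor = 1.53100 / 1.17074 ≈ 1.30772.
Total real return ≈ 30.7715%.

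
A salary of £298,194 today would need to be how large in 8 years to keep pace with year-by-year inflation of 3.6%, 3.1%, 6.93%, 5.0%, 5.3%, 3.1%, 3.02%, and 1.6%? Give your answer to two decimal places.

£406,357.68

Cumulative price-level factor: 1.036 × 1.031 × 1.0693 × 1.050 × 1.053 × 1.031 × 1.0302 × 1.016 ≈ 1.3627292460.
The nominal amount required is £298,194 scaled up by that factor.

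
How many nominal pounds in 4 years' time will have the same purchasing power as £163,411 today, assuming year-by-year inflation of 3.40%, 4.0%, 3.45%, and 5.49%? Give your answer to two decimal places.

£191,768.36

Cumulative price-level factor: 1.0340 × 1.040 × 1.0345 × 1.0549 ≈ 1.1735339696.
The nominal amount required is £163,411 scaled up by that factor.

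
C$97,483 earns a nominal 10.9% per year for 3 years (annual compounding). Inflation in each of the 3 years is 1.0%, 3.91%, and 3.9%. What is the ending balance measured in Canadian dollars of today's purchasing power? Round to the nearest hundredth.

Nominal value at maturity: C$97,483 × (1 + 10.9%)^3 ≈ C$132,960.77.
Price-level factor over 3 years: 1.010 × 1.0391 × 1.039 = 1.090421149.
Dividing the nominal maturity value by the price-level factor gives the value in today's money.

C$121,935.25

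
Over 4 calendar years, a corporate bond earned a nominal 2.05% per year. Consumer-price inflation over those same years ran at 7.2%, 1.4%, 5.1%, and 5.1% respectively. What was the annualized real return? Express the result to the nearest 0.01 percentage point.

-2.51%

Cumulative inflation factor: 1.072 × 1.014 × 1.051 × 1.051 ≈ 1.20071.
Nominal growth factor: 1.08456. Real growth factor = 1.08456 / 1.20071 ≈ 0.90326.
Annualized: 0.90326^(1/4) − 1 ≈ -0.02511.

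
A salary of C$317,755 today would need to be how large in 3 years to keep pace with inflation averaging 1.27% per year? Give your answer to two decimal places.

Cumulative price-level factor: (1+1.27%)^3 ≈ 1.0385859184.
Multiplying C$317,755 by the price-level factor gives the future nominal sum.

C$330,015.87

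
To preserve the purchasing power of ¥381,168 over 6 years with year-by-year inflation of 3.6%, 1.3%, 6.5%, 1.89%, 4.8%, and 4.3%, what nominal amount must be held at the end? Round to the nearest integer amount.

¥474,474

Cumulative price-level factor: 1.036 × 1.013 × 1.065 × 1.0189 × 1.048 × 1.043 ≈ 1.2447896305.
The nominal amount required is ¥381,168 scaled up by that factor.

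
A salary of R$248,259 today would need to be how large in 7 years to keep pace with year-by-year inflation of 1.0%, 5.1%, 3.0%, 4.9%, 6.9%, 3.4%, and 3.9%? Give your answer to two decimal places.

Cumulative price-level factor: 1.010 × 1.051 × 1.030 × 1.049 × 1.069 × 1.034 × 1.039 ≈ 1.3171965794.
Multiplying R$248,259 by the price-level factor gives the future nominal sum.

R$327,005.91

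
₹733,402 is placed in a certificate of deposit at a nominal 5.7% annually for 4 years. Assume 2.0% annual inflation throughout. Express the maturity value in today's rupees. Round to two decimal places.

₹845,748.73

Nominal value at maturity: ₹733,402 × (1 + 5.7%)^4 ≈ ₹915,465.62.
Price-level factor over 4 years: (1 + 2.0%)^4 = 1.08243216.
The maturity value deflated by that factor is the answer in today's purchasing power.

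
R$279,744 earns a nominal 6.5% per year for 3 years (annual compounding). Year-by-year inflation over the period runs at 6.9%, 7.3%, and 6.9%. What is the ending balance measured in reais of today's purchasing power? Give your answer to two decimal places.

R$275,584.30

Nominal value at maturity: R$279,744 × (1 + 6.5%)^3 ≈ R$337,916.66.
Price-level factor over 3 years: 1.069 × 1.073 × 1.069 = 1.226182553.
The maturity value deflated by that factor is the answer in today's purchasing power.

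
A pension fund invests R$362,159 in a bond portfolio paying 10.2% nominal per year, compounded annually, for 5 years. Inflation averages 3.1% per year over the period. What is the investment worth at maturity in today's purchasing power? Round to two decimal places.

Nominal value at maturity: R$362,159 × (1 + 10.2%)^5 ≈ R$588,582.38.
Price-level factor over 5 years: (1 + 3.1%)^5 ≈ 1.1649125562.
The maturity value deflated by that factor is the answer in today's purchasing power.

R$505,258.85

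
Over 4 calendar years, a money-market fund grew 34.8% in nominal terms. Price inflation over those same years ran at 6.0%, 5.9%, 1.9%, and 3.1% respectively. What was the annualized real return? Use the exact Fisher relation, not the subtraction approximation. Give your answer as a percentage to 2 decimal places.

Cumulative inflation factor: 1.060 × 1.059 × 1.019 × 1.031 ≈ 1.17933.
Nominal growth factor: 1.34800. Real growth factor = 1.34800 / 1.17933 ≈ 1.14302.
Annualized: 1.14302^(1/4) − 1 ≈ 0.03398.

3.40%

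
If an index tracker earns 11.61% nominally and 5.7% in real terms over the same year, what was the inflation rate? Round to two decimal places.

5.59%

From (1+r_nom) = (1+r_real)(1+π), we get 1+π = (1 + 11.61%)/(1 + 5.7%) = 1.1161/1.057 ≈ 1.05591.
So π ≈ 5.5913%.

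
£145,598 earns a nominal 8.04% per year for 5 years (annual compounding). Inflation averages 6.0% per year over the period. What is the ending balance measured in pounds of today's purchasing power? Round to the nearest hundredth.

Nominal value at maturity: £145,598 × (1 + 8.04%)^5 ≈ £214,327.69.
Price-level factor over 5 years: (1 + 6.0%)^5 = 1.3382255776.
The maturity value deflated by that factor is the answer in today's purchasing power.

£160,158.12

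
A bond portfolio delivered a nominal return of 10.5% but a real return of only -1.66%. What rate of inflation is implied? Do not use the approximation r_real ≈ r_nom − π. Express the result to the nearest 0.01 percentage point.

From (1+r_nom) = (1+r_real)(1+π), we get 1+π = (1 + 10.5%)/(1 − 1.66%) = 1.105/0.9834 ≈ 1.12365.
So π ≈ 12.3653%.

12.37%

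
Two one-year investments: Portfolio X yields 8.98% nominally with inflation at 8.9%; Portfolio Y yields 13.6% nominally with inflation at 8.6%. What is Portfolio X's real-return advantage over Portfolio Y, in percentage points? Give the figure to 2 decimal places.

-4.53

Portfolio X real return: 1.0898/1.089 − 1 = 0.073%.
Portfolio Y real return: 1.136/1.086 − 1 = 4.604%.
Difference: 0.073 − 4.604 = -4.531 pp.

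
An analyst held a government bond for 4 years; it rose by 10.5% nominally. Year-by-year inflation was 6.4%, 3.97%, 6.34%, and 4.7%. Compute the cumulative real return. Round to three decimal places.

Cumulative inflation factor: 1.064 × 1.0397 × 1.0634 × 1.047 ≈ 1.23167.
Nominal growth factor: 1.10500. Real growth factor = 1.10500 / 1.23167 ≈ 0.89716.
Total real return ≈ -10.2841%.

-10.284%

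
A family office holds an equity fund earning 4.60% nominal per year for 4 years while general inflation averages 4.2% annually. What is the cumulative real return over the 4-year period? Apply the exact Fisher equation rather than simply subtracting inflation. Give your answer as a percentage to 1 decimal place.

The annual real rate is (1+4.60%)/(1+4.2%) − 1 = 0.3839%.
Compounded over 4 years: (1 + 0.003839)^4 − 1 ≈ 0.01544.

1.5%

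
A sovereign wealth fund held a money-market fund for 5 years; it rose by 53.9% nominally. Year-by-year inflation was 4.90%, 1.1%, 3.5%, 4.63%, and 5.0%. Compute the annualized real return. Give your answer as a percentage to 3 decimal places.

4.999%

Cumulative inflation factor: 1.0490 × 1.011 × 1.035 × 1.0463 × 1.050 ≈ 1.20590.
Nominal growth factor: 1.53900. Real growth factor = 1.53900 / 1.20590 ≈ 1.27622.
Annualized: 1.27622^(1/5) − 1 ≈ 0.04999.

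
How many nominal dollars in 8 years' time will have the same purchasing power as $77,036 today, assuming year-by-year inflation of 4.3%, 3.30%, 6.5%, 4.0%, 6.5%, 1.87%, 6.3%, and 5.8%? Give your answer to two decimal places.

$112,169.85

Cumulative price-level factor: 1.043 × 1.0330 × 1.065 × 1.040 × 1.065 × 1.0187 × 1.063 × 1.058 ≈ 1.4560705671.
Multiplying $77,036 by the price-level factor gives the future nominal sum.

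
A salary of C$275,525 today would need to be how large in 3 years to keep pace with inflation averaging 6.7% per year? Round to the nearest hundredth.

C$334,698.89

Cumulative price-level factor: (1+6.7%)^3 = 1.214767763.
The nominal amount required is C$275,525 scaled up by that factor.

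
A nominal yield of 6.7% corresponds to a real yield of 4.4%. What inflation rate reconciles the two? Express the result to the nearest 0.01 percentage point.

2.20%

From (1+r_nom) = (1+r_real)(1+π), we get 1+π = (1 + 6.7%)/(1 + 4.4%) = 1.067/1.044 ≈ 1.02203.
So π ≈ 2.2031%.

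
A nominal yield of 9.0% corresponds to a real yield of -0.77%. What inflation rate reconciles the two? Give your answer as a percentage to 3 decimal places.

From (1+r_nom) = (1+r_real)(1+π), we get 1+π = (1 + 9.0%)/(1 − 0.77%) = 1.090/0.9923 ≈ 1.09846.
So π ≈ 9.8458%.

9.846%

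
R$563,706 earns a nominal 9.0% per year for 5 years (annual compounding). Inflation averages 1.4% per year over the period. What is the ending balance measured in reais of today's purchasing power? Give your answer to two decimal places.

R$809,087.28

Nominal value at maturity: R$563,706 × (1 + 9.0%)^5 ≈ R$867,331.56.
Price-level factor over 5 years: (1 + 1.4%)^5 ≈ 1.0719876326.
Dividing the nominal maturity value by the price-level factor gives the value in today's money.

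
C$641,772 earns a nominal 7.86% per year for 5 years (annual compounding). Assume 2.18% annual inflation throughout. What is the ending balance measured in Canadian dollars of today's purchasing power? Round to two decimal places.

C$841,111.08

Nominal value at maturity: C$641,772 × (1 + 7.86%)^5 ≈ C$936,877.58.
Price-level factor over 5 years: (1 + 2.18%)^5 ≈ 1.1138571365.
The maturity value deflated by that factor is the answer in today's purchasing power.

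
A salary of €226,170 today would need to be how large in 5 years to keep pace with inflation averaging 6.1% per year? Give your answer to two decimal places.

Cumulative price-level factor: (1+6.1%)^5 ≈ 1.3445498838.
Multiplying €226,170 by the price-level factor gives the future nominal sum.

€304,096.85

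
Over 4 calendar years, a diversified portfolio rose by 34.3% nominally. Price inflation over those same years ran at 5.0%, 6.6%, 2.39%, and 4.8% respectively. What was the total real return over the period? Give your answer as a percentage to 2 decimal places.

Cumulative inflation factor: 1.050 × 1.066 × 1.0239 × 1.048 ≈ 1.20106.
Nominal growth factor: 1.34300. Real growth factor = 1.34300 / 1.20106 ≈ 1.11818.
Total real return ≈ 11.8177%.

11.82%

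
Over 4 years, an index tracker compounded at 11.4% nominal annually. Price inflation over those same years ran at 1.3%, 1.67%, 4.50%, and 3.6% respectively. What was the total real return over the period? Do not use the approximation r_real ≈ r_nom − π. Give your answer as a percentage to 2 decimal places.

38.12%

Cumulative inflation factor: 1.013 × 1.0167 × 1.0450 × 1.036 ≈ 1.11501.
Nominal growth factor: 1.54007. Real growth factor = 1.54007 / 1.11501 ≈ 1.38122.
Total real return ≈ 38.1219%.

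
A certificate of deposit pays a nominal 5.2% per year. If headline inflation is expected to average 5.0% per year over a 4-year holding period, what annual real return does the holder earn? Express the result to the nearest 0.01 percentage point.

0.19%

With constant rates the annual real return is the same each year: (1+5.2%)/(1+5.0%) − 1 = 0.00190.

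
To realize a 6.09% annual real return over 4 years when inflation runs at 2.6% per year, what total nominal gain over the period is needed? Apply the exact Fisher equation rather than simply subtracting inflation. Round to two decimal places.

40.37%

Required annual nominal rate: (1+6.09%)(1+2.6%) − 1 = 8.84834%.
Cumulative over 4 years: (1 + 0.0884834)^4 − 1 ≈ 0.40374.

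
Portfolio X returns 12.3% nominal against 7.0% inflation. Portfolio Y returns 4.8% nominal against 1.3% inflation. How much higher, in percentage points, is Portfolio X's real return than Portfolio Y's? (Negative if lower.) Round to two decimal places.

1.50

Portfolio X real return: 1.123/1.070 − 1 = 4.953%.
Portfolio Y real return: 1.048/1.013 − 1 = 3.455%.
Difference: 4.953 − 3.455 = 1.498 pp.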